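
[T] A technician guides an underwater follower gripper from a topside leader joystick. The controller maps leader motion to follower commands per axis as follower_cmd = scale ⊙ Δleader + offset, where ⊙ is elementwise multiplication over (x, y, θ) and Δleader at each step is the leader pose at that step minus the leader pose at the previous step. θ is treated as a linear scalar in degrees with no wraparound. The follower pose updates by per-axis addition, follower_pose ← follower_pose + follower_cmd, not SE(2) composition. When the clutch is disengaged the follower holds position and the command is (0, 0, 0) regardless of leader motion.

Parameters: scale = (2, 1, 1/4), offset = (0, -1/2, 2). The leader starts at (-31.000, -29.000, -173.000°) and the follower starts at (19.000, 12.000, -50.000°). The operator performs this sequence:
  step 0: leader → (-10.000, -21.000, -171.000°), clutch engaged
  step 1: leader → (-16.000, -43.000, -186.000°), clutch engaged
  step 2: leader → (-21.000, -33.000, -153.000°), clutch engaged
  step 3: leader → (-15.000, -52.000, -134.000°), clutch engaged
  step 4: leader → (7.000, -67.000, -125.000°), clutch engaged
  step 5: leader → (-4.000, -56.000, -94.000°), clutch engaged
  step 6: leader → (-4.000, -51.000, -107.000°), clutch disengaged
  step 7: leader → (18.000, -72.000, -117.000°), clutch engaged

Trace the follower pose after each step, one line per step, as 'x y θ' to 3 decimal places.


61.000 19.500 -47.500
49.000 -3.000 -49.250
39.000 6.500 -39.000
51.000 -13.000 -32.250
95.000 -28.500 -28.000
73.000 -18.000 -18.250
73.000 -18.000 -18.250
117.000 -39.500 -18.750

step 0: Δleader=(21.000, 8.000, 2.000°), engaged; cmd=(42.000, 7.500, 2.500°) → follower=(61.000, 19.500, -47.500°)
step 1: Δleader=(-6.000, -22.000, -15.000°), engaged; cmd=(-12.000, -22.500, -1.750°) → follower=(49.000, -3.000, -49.250°)
step 2: Δleader=(-5.000, 10.000, 33.000°), engaged; cmd=(-10.000, 9.500, 10.250°) → follower=(39.000, 6.500, -39.000°)
step 3: Δleader=(6.000, -19.000, 19.000°), engaged; cmd=(12.000, -19.500, 6.750°) → follower=(51.000, -13.000, -32.250°)
step 4: Δleader=(22.000, -15.000, 9.000°), engaged; cmd=(44.000, -15.500, 4.250°) → follower=(95.000, -28.500, -28.000°)
step 5: Δleader=(-11.000, 11.000, 31.000°), engaged; cmd=(-22.000, 10.500, 9.750°) → follower=(73.000, -18.000, -18.250°)
step 6: Δleader=(0.000, 5.000, -13.000°), disengaged; cmd=(0,0,0) → follower holds at (73.000, -18.000, -18.250°)
step 7: Δleader=(22.000, -21.000, -10.000°), engaged; cmd=(44.000, -21.500, -0.500°) → follower=(117.000, -39.500, -18.750°)


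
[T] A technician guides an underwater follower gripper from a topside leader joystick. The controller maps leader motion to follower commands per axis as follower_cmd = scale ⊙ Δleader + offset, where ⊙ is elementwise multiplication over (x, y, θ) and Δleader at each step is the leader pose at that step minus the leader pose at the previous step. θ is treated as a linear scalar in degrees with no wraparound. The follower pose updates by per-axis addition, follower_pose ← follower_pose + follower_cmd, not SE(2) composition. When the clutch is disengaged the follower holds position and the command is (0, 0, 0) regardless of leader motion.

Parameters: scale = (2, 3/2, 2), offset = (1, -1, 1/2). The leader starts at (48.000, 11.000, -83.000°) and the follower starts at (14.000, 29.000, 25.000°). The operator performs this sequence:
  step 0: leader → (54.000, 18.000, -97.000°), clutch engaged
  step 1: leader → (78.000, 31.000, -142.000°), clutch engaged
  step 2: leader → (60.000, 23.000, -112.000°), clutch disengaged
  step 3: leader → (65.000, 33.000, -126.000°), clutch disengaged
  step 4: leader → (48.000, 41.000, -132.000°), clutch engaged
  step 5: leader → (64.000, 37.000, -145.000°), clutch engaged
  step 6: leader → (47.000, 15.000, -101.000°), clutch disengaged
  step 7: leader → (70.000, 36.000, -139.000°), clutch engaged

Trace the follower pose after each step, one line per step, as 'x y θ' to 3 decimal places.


step 0: Δleader=(6.000, 7.000, -14.000°), engaged; cmd=(13.000, 9.500, -27.500°) → follower=(27.000, 38.500, -2.500°)
step 1: Δleader=(24.000, 13.000, -45.000°), engaged; cmd=(49.000, 18.500, -89.500°) → follower=(76.000, 57.000, -92.000°)
step 2: Δleader=(-18.000, -8.000, 30.000°), disengaged; cmd=(0,0,0) → follower holds at (76.000, 57.000, -92.000°)
step 3: Δleader=(5.000, 10.000, -14.000°), disengaged; cmd=(0,0,0) → follower holds at (76.000, 57.000, -92.000°)
step 4: Δleader=(-17.000, 8.000, -6.000°), engaged; cmd=(-33.000, 11.000, -11.500°) → follower=(43.000, 68.000, -103.500°)
step 5: Δleader=(16.000, -4.000, -13.000°), engaged; cmd=(33.000, -7.000, -25.500°) → follower=(76.000, 61.000, -129.000°)
step 6: Δleader=(-17.000, -22.000, 44.000°), disengaged; cmd=(0,0,0) → follower holds at (76.000, 61.000, -129.000°)
step 7: Δleader=(23.000, 21.000, -38.000°), engaged; cmd=(47.000, 30.500, -75.500°) → follower=(123.000, 91.500, -204.500°)

27.000 38.500 -2.500
76.000 57.000 -92.000
76.000 57.000 -92.000
76.000 57.000 -92.000
43.000 68.000 -103.500
76.000 61.000 -129.000
76.000 61.000 -129.000
123.000 91.500 -204.500


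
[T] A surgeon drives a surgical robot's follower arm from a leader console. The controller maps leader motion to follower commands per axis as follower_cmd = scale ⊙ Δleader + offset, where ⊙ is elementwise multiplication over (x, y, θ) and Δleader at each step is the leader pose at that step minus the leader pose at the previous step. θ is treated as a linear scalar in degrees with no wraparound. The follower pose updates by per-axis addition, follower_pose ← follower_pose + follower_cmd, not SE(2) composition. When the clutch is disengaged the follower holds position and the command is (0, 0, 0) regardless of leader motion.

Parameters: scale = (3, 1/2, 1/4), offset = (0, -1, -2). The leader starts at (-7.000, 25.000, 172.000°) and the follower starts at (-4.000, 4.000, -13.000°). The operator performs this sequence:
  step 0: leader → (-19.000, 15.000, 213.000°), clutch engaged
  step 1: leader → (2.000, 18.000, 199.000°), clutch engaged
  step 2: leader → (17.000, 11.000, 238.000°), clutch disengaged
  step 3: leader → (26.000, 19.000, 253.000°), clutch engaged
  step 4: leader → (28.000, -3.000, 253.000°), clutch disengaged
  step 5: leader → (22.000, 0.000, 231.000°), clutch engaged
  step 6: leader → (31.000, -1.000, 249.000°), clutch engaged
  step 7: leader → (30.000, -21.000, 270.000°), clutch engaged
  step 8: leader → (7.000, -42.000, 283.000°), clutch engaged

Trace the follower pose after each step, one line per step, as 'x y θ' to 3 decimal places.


step 0: Δleader=(-12.000, -10.000, 41.000°), engaged; cmd=(-36.000, -6.000, 8.250°) → follower=(-40.000, -2.000, -4.750°)
step 1: Δleader=(21.000, 3.000, -14.000°), engaged; cmd=(63.000, 0.500, -5.500°) → follower=(23.000, -1.500, -10.250°)
step 2: Δleader=(15.000, -7.000, 39.000°), disengaged; cmd=(0,0,0) → follower holds at (23.000, -1.500, -10.250°)
step 3: Δleader=(9.000, 8.000, 15.000°), engaged; cmd=(27.000, 3.000, 1.750°) → follower=(50.000, 1.500, -8.500°)
step 4: Δleader=(2.000, -22.000, 0.000°), disengaged; cmd=(0,0,0) → follower holds at (50.000, 1.500, -8.500°)
step 5: Δleader=(-6.000, 3.000, -22.000°), engaged; cmd=(-18.000, 0.500, -7.500°) → follower=(32.000, 2.000, -16.000°)
step 6: Δleader=(9.000, -1.000, 18.000°), engaged; cmd=(27.000, -1.500, 2.500°) → follower=(59.000, 0.500, -13.500°)
step 7: Δleader=(-1.000, -20.000, 21.000°), engaged; cmd=(-3.000, -11.000, 3.250°) → follower=(56.000, -10.500, -10.250°)
step 8: Δleader=(-23.000, -21.000, 13.000°), engaged; cmd=(-69.000, -11.500, 1.250°) → follower=(-13.000, -22.000, -9.000°)

-40.000 -2.000 -4.750
23.000 -1.500 -10.250
23.000 -1.500 -10.250
50.000 1.500 -8.500
50.000 1.500 -8.500
32.000 2.000 -16.000
59.000 0.500 -13.500
56.000 -10.500 -10.250
-13.000 -22.000 -9.000


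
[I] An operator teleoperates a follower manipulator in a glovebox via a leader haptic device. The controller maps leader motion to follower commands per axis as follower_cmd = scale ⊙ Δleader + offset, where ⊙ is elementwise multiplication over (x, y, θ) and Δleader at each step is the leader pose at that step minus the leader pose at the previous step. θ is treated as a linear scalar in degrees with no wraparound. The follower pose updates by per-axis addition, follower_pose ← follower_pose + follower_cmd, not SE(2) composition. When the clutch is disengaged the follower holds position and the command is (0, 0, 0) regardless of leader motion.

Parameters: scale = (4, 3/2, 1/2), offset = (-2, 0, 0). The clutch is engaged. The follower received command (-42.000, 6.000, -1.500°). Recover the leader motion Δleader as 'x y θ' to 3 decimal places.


-10.000 4.000 -3.000

axis x: (-42.000 − -2) / (4) = -10.000
axis y: (6.000 − 0) / (3/2) = 4.000
axis θ: (-1.500 − 0) / (1/2) = -3.000


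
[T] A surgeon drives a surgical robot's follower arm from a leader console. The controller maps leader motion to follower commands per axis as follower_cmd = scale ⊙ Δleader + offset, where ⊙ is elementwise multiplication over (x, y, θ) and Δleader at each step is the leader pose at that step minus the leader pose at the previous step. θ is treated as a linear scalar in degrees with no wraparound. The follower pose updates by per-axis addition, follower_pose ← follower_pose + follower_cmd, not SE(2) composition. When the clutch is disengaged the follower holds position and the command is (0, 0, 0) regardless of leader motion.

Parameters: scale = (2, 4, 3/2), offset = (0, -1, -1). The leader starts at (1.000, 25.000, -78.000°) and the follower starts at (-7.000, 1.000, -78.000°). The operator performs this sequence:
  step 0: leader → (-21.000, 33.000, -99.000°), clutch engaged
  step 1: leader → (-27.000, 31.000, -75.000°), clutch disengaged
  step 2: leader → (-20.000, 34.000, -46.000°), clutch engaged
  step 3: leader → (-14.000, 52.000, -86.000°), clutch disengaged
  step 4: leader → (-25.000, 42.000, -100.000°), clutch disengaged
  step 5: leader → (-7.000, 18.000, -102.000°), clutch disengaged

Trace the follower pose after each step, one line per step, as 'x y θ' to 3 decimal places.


-51.000 32.000 -110.500
-51.000 32.000 -110.500
-37.000 43.000 -68.000
-37.000 43.000 -68.000
-37.000 43.000 -68.000
-37.000 43.000 -68.000

step 0: Δleader=(-22.000, 8.000, -21.000°), engaged; cmd=(-44.000, 31.000, -32.500°) → follower=(-51.000, 32.000, -110.500°)
step 1: Δleader=(-6.000, -2.000, 24.000°), disengaged; cmd=(0,0,0) → follower holds at (-51.000, 32.000, -110.500°)
step 2: Δleader=(7.000, 3.000, 29.000°), engaged; cmd=(14.000, 11.000, 42.500°) → follower=(-37.000, 43.000, -68.000°)
step 3: Δleader=(6.000, 18.000, -40.000°), disengaged; cmd=(0,0,0) → follower holds at (-37.000, 43.000, -68.000°)
step 4: Δleader=(-11.000, -10.000, -14.000°), disengaged; cmd=(0,0,0) → follower holds at (-37.000, 43.000, -68.000°)
step 5: Δleader=(18.000, -24.000, -2.000°), disengaged; cmd=(0,0,0) → follower holds at (-37.000, 43.000, -68.000°)


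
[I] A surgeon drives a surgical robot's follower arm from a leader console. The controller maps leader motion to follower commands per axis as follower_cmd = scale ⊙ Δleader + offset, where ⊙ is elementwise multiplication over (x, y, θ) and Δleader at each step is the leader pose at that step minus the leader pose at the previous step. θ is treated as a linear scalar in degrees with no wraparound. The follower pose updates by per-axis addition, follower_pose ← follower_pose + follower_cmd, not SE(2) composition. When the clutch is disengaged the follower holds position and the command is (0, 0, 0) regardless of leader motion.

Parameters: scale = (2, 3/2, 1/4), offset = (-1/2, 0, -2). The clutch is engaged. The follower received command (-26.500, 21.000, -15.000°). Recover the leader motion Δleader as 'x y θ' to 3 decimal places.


-13.000 14.000 -52.000

axis x: (-26.500 − -1/2) / (2) = -13.000
axis y: (21.000 − 0) / (3/2) = 14.000
axis θ: (-15.000 − -2) / (1/4) = -52.000


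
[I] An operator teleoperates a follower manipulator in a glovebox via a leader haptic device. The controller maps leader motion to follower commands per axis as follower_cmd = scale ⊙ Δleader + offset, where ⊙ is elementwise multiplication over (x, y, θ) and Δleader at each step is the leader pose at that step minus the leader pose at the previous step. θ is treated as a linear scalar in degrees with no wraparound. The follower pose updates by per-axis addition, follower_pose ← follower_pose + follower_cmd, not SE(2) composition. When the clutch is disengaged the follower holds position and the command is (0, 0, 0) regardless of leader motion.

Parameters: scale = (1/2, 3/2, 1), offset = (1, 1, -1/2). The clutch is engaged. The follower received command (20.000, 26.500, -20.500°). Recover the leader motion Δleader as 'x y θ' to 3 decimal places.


38.000 17.000 -20.000

axis x: (20.000 − 1) / (1/2) = 38.000
axis y: (26.500 − 1) / (3/2) = 17.000
axis θ: (-20.500 − -1/2) / (1) = -20.000


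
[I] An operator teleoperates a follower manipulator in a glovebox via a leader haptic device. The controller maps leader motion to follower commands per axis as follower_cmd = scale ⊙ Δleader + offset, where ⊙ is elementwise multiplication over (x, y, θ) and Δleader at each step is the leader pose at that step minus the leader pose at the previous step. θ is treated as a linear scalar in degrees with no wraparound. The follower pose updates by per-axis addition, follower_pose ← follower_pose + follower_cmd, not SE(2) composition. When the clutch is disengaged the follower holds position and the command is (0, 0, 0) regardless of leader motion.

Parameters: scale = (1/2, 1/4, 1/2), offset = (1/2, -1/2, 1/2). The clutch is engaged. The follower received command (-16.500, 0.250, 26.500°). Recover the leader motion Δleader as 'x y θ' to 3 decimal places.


-34.000 3.000 52.000

axis x: (-16.500 − 1/2) / (1/2) = -34.000
axis y: (0.250 − -1/2) / (1/4) = 3.000
axis θ: (26.500 − 1/2) / (1/2) = 52.000


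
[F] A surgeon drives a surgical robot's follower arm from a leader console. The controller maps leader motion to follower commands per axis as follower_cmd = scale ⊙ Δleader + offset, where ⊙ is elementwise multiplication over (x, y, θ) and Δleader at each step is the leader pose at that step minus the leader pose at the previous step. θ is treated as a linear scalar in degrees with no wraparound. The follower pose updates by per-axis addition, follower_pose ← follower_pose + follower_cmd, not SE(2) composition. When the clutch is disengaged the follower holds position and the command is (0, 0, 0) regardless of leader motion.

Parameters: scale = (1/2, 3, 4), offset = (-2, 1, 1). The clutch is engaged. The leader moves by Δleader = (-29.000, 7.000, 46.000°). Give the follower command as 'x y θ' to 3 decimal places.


-16.500 22.000 185.000

axis x: 1/2·-29.000 + -2 = -16.500
axis y: 3·7.000 + 1 = 22.000
axis θ: 4·46.000 + 1 = 185.000


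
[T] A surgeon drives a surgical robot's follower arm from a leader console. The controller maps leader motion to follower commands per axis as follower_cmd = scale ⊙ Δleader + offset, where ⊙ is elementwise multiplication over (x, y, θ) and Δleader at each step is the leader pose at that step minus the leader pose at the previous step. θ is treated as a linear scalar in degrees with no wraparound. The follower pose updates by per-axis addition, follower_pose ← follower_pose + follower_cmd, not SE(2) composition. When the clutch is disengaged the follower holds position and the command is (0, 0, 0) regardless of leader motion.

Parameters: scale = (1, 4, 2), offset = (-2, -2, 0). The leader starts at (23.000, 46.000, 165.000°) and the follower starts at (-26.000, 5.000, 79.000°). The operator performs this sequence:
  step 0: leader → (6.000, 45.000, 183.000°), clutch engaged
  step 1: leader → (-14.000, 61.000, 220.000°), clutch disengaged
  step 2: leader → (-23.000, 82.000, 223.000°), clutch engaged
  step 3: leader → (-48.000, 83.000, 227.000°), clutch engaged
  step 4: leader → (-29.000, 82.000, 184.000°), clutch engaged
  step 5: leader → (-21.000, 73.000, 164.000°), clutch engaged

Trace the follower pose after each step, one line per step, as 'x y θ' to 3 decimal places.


-45.000 -1.000 115.000
-45.000 -1.000 115.000
-56.000 81.000 121.000
-83.000 83.000 129.000
-66.000 77.000 43.000
-60.000 39.000 3.000

step 0: Δleader=(-17.000, -1.000, 18.000°), engaged; cmd=(-19.000, -6.000, 36.000°) → follower=(-45.000, -1.000, 115.000°)
step 1: Δleader=(-20.000, 16.000, 37.000°), disengaged; cmd=(0,0,0) → follower holds at (-45.000, -1.000, 115.000°)
step 2: Δleader=(-9.000, 21.000, 3.000°), engaged; cmd=(-11.000, 82.000, 6.000°) → follower=(-56.000, 81.000, 121.000°)
step 3: Δleader=(-25.000, 1.000, 4.000°), engaged; cmd=(-27.000, 2.000, 8.000°) → follower=(-83.000, 83.000, 129.000°)
step 4: Δleader=(19.000, -1.000, -43.000°), engaged; cmd=(17.000, -6.000, -86.000°) → follower=(-66.000, 77.000, 43.000°)
step 5: Δleader=(8.000, -9.000, -20.000°), engaged; cmd=(6.000, -38.000, -40.000°) → follower=(-60.000, 39.000, 3.000°)


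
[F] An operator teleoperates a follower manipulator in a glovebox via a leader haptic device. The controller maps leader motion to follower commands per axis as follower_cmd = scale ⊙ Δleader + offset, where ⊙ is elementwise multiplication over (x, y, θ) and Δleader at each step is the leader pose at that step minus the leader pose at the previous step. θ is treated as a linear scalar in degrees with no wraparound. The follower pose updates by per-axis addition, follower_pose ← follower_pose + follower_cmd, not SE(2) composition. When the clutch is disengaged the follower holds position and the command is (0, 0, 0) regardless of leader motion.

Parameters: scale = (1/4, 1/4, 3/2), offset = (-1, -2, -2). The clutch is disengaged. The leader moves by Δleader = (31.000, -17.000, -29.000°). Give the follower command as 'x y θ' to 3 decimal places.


clutch disengaged → follower holds; cmd = (0, 0, 0)

0.000 0.000 0.000


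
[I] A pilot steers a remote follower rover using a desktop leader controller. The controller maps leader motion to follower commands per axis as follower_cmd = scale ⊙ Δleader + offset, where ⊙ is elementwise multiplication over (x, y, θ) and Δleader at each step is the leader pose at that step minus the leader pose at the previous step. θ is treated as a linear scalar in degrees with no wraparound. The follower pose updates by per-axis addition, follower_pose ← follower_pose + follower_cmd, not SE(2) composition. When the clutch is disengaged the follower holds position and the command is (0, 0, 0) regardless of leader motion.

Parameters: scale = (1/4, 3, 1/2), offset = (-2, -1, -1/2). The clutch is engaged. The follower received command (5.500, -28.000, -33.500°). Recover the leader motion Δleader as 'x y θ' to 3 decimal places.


30.000 -9.000 -66.000

axis x: (5.500 − -2) / (1/4) = 30.000
axis y: (-28.000 − -1) / (3) = -9.000
axis θ: (-33.500 − -1/2) / (1/2) = -66.000


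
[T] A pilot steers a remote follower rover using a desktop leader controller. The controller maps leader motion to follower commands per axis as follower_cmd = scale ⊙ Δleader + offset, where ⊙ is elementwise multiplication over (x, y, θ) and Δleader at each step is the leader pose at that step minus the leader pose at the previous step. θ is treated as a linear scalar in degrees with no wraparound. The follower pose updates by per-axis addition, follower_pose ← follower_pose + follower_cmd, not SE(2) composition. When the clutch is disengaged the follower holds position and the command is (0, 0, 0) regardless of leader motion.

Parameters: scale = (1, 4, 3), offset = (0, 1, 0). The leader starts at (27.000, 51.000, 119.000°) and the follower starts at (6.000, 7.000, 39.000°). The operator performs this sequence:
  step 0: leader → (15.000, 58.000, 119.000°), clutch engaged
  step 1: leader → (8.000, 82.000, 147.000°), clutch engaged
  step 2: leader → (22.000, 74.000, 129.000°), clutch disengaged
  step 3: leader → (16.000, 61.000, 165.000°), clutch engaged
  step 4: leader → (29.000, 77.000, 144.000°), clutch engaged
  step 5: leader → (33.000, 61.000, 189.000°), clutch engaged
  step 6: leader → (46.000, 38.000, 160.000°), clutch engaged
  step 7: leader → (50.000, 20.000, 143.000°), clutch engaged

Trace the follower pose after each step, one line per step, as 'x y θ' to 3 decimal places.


-6.000 36.000 39.000
-13.000 133.000 123.000
-13.000 133.000 123.000
-19.000 82.000 231.000
-6.000 147.000 168.000
-2.000 84.000 303.000
11.000 -7.000 216.000
15.000 -78.000 165.000

step 0: Δleader=(-12.000, 7.000, 0.000°), engaged; cmd=(-12.000, 29.000, 0.000°) → follower=(-6.000, 36.000, 39.000°)
step 1: Δleader=(-7.000, 24.000, 28.000°), engaged; cmd=(-7.000, 97.000, 84.000°) → follower=(-13.000, 133.000, 123.000°)
step 2: Δleader=(14.000, -8.000, -18.000°), disengaged; cmd=(0,0,0) → follower holds at (-13.000, 133.000, 123.000°)
step 3: Δleader=(-6.000, -13.000, 36.000°), engaged; cmd=(-6.000, -51.000, 108.000°) → follower=(-19.000, 82.000, 231.000°)
step 4: Δleader=(13.000, 16.000, -21.000°), engaged; cmd=(13.000, 65.000, -63.000°) → follower=(-6.000, 147.000, 168.000°)
step 5: Δleader=(4.000, -16.000, 45.000°), engaged; cmd=(4.000, -63.000, 135.000°) → follower=(-2.000, 84.000, 303.000°)
step 6: Δleader=(13.000, -23.000, -29.000°), engaged; cmd=(13.000, -91.000, -87.000°) → follower=(11.000, -7.000, 216.000°)
step 7: Δleader=(4.000, -18.000, -17.000°), engaged; cmd=(4.000, -71.000, -51.000°) → follower=(15.000, -78.000, 165.000°)


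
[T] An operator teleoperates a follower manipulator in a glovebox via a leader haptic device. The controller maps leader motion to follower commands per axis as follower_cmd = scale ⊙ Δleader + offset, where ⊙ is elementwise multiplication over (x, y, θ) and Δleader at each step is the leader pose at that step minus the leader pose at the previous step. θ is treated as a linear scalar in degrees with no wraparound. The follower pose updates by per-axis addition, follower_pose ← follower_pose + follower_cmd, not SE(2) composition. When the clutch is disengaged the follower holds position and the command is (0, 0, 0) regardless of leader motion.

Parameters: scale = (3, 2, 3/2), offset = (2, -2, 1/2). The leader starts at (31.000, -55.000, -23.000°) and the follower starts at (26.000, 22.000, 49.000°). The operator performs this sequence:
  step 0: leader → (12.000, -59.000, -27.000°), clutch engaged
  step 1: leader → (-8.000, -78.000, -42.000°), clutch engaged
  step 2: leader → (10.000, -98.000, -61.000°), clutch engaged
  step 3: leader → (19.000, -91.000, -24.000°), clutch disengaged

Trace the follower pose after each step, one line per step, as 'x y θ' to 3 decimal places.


step 0: Δleader=(-19.000, -4.000, -4.000°), engaged; cmd=(-55.000, -10.000, -5.500°) → follower=(-29.000, 12.000, 43.500°)
step 1: Δleader=(-20.000, -19.000, -15.000°), engaged; cmd=(-58.000, -40.000, -22.000°) → follower=(-87.000, -28.000, 21.500°)
step 2: Δleader=(18.000, -20.000, -19.000°), engaged; cmd=(56.000, -42.000, -28.000°) → follower=(-31.000, -70.000, -6.500°)
step 3: Δleader=(9.000, 7.000, 37.000°), disengaged; cmd=(0,0,0) → follower holds at (-31.000, -70.000, -6.500°)

-29.000 12.000 43.500
-87.000 -28.000 21.500
-31.000 -70.000 -6.500
-31.000 -70.000 -6.500


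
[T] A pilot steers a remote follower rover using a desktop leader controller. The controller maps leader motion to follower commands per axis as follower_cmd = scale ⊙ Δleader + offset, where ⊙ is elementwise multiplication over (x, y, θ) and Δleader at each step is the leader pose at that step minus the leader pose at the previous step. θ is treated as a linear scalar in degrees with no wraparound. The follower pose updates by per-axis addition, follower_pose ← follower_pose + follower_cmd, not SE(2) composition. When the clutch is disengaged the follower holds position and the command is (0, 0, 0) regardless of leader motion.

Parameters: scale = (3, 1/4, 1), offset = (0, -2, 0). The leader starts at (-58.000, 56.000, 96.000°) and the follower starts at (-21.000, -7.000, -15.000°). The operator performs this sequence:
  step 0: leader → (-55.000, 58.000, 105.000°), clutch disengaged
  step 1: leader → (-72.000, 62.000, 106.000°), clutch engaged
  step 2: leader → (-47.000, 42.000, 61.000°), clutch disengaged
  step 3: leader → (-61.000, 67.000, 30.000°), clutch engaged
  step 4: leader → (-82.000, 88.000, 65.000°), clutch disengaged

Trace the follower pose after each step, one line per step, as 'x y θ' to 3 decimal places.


step 0: Δleader=(3.000, 2.000, 9.000°), disengaged; cmd=(0,0,0) → follower holds at (-21.000, -7.000, -15.000°)
step 1: Δleader=(-17.000, 4.000, 1.000°), engaged; cmd=(-51.000, -1.000, 1.000°) → follower=(-72.000, -8.000, -14.000°)
step 2: Δleader=(25.000, -20.000, -45.000°), disengaged; cmd=(0,0,0) → follower holds at (-72.000, -8.000, -14.000°)
step 3: Δleader=(-14.000, 25.000, -31.000°), engaged; cmd=(-42.000, 4.250, -31.000°) → follower=(-114.000, -3.750, -45.000°)
step 4: Δleader=(-21.000, 21.000, 35.000°), disengaged; cmd=(0,0,0) → follower holds at (-114.000, -3.750, -45.000°)

-21.000 -7.000 -15.000
-72.000 -8.000 -14.000
-72.000 -8.000 -14.000
-114.000 -3.750 -45.000
-114.000 -3.750 -45.000


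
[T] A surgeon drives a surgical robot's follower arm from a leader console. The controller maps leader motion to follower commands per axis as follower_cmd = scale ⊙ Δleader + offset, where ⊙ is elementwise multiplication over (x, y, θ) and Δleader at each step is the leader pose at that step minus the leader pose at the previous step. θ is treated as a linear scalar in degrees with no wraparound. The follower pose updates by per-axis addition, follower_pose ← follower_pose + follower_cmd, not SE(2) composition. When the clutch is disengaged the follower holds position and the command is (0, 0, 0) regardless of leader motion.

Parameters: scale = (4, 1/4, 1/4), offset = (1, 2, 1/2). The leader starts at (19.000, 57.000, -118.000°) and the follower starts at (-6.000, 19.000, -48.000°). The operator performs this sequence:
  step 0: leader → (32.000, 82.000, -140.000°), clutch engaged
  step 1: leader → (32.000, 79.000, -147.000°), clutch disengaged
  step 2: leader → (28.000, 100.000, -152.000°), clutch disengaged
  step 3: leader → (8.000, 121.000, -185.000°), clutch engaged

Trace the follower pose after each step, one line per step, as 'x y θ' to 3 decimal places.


step 0: Δleader=(13.000, 25.000, -22.000°), engaged; cmd=(53.000, 8.250, -5.000°) → follower=(47.000, 27.250, -53.000°)
step 1: Δleader=(0.000, -3.000, -7.000°), disengaged; cmd=(0,0,0) → follower holds at (47.000, 27.250, -53.000°)
step 2: Δleader=(-4.000, 21.000, -5.000°), disengaged; cmd=(0,0,0) → follower holds at (47.000, 27.250, -53.000°)
step 3: Δleader=(-20.000, 21.000, -33.000°), engaged; cmd=(-79.000, 7.250, -7.750°) → follower=(-32.000, 34.500, -60.750°)

47.000 27.250 -53.000
47.000 27.250 -53.000
47.000 27.250 -53.000
-32.000 34.500 -60.750


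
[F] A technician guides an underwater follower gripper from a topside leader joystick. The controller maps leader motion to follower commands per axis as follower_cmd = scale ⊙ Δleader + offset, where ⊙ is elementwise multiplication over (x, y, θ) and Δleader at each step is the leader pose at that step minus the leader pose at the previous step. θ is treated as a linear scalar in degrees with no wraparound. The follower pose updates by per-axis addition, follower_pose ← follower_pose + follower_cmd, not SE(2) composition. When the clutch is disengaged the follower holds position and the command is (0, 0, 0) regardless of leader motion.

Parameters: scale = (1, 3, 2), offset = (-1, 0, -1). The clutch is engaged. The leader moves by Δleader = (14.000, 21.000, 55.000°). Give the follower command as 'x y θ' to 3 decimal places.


13.000 63.000 109.000

axis x: 1·14.000 + -1 = 13.000
axis y: 3·21.000 + 0 = 63.000
axis θ: 2·55.000 + -1 = 109.000


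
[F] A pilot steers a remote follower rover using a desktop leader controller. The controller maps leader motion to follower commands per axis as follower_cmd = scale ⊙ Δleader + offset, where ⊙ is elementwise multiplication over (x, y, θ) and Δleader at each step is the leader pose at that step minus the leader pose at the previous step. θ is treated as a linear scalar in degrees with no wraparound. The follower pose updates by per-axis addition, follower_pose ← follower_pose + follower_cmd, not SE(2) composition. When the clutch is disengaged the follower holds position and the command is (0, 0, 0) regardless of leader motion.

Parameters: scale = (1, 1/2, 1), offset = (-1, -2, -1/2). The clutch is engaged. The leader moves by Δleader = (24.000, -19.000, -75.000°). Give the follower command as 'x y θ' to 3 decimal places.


23.000 -11.500 -75.500

axis x: 1·24.000 + -1 = 23.000
axis y: 1/2·-19.000 + -2 = -11.500
axis θ: 1·-75.000 + -1/2 = -75.500


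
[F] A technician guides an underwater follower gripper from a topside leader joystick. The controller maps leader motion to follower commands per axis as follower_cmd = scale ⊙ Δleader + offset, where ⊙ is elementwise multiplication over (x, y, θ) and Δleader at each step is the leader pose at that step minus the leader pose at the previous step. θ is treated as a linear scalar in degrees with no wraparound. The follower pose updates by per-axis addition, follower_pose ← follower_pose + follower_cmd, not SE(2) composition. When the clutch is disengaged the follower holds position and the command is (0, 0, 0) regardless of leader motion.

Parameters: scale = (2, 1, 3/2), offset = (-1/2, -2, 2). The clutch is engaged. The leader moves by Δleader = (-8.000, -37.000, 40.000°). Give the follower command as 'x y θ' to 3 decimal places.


-16.500 -39.000 62.000

axis x: 2·-8.000 + -1/2 = -16.500
axis y: 1·-37.000 + -2 = -39.000
axis θ: 3/2·40.000 + 2 = 62.000


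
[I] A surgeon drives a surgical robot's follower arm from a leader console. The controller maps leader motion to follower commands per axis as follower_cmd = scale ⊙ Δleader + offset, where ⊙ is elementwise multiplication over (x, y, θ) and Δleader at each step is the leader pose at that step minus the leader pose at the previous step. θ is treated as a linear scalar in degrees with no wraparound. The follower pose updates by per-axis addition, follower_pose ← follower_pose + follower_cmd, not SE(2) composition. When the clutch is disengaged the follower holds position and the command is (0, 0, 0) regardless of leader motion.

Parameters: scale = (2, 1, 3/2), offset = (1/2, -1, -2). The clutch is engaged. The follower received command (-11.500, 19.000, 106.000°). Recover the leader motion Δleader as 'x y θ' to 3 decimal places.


axis x: (-11.500 − 1/2) / (2) = -6.000
axis y: (19.000 − -1) / (1) = 20.000
axis θ: (106.000 − -2) / (3/2) = 72.000

-6.000 20.000 72.000


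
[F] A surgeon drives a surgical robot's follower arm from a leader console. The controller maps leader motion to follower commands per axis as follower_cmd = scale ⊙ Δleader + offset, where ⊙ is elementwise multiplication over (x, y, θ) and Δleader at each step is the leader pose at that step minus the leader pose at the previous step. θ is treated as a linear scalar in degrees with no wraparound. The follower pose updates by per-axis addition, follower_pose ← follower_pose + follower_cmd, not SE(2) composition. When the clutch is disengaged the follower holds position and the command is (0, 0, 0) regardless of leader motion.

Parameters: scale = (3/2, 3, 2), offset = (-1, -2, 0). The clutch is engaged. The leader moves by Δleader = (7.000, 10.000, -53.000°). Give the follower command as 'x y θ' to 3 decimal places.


9.500 28.000 -106.000

axis x: 3/2·7.000 + -1 = 9.500
axis y: 3·10.000 + -2 = 28.000
axis θ: 2·-53.000 + 0 = -106.000


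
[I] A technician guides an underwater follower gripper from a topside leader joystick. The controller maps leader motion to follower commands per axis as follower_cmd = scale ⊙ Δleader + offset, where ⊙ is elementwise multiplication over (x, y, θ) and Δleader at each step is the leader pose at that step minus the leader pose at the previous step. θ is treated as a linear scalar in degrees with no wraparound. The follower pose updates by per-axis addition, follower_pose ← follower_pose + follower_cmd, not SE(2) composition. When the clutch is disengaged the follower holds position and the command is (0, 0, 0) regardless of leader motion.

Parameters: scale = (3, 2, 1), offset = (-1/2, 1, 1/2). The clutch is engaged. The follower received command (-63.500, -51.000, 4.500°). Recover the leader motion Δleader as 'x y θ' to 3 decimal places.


-21.000 -26.000 4.000

axis x: (-63.500 − -1/2) / (3) = -21.000
axis y: (-51.000 − 1) / (2) = -26.000
axis θ: (4.500 − 1/2) / (1) = 4.000


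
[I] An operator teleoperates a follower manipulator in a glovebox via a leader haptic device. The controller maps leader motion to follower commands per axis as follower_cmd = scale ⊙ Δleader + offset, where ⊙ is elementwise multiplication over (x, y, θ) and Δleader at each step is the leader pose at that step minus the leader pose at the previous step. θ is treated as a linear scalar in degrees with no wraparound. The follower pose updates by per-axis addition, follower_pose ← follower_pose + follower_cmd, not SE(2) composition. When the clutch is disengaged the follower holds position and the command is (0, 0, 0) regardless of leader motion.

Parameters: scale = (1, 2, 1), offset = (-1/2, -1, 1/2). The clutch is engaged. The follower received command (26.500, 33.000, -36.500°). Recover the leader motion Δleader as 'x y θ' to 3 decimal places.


axis x: (26.500 − -1/2) / (1) = 27.000
axis y: (33.000 − -1) / (2) = 17.000
axis θ: (-36.500 − 1/2) / (1) = -37.000

27.000 17.000 -37.000


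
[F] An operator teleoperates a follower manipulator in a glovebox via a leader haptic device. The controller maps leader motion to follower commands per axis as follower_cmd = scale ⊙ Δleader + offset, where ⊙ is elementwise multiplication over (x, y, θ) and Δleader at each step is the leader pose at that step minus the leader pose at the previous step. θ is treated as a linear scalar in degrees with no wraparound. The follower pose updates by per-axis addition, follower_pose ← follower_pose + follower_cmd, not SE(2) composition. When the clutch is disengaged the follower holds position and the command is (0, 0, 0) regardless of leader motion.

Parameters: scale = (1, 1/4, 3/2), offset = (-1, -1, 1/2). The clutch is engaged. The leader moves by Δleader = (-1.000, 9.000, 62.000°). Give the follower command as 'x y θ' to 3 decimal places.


-2.000 1.250 93.500

axis x: 1·-1.000 + -1 = -2.000
axis y: 1/4·9.000 + -1 = 1.250
axis θ: 3/2·62.000 + 1/2 = 93.500


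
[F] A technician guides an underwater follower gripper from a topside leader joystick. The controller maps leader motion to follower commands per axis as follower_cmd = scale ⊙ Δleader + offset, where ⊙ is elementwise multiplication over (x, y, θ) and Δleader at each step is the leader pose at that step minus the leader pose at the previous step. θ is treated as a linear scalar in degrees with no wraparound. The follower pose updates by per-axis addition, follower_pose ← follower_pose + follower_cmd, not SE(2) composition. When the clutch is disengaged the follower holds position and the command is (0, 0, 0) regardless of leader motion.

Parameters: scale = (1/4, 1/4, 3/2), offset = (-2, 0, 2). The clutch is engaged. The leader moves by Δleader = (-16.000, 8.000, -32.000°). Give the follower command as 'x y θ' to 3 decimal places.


-6.000 2.000 -46.000

axis x: 1/4·-16.000 + -2 = -6.000
axis y: 1/4·8.000 + 0 = 2.000
axis θ: 3/2·-32.000 + 2 = -46.000


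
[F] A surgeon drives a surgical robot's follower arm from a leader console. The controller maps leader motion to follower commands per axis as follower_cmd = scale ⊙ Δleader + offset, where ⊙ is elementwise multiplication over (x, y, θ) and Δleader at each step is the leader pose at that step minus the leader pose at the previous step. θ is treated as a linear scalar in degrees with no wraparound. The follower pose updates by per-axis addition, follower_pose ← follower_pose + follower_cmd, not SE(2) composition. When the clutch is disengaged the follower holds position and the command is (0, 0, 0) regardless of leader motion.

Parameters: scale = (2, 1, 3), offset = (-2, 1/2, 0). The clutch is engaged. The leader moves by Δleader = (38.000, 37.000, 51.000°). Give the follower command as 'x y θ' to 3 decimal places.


74.000 37.500 153.000

axis x: 2·38.000 + -2 = 74.000
axis y: 1·37.000 + 1/2 = 37.500
axis θ: 3·51.000 + 0 = 153.000


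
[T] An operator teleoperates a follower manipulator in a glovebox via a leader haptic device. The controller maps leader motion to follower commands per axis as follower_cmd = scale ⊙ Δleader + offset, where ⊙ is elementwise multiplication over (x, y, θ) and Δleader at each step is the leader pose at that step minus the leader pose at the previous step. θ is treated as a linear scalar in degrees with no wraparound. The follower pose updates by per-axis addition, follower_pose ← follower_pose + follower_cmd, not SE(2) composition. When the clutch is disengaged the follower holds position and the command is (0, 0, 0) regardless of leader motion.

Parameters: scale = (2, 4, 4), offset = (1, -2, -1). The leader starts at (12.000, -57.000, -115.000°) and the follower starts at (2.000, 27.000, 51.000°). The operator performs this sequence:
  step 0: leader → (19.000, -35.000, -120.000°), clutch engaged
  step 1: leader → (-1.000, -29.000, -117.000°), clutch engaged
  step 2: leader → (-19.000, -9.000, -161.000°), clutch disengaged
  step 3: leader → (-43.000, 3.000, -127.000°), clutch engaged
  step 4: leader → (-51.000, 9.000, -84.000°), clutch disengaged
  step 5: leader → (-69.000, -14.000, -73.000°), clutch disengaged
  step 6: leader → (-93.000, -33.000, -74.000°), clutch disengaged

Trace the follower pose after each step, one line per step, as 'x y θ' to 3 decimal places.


step 0: Δleader=(7.000, 22.000, -5.000°), engaged; cmd=(15.000, 86.000, -21.000°) → follower=(17.000, 113.000, 30.000°)
step 1: Δleader=(-20.000, 6.000, 3.000°), engaged; cmd=(-39.000, 22.000, 11.000°) → follower=(-22.000, 135.000, 41.000°)
step 2: Δleader=(-18.000, 20.000, -44.000°), disengaged; cmd=(0,0,0) → follower holds at (-22.000, 135.000, 41.000°)
step 3: Δleader=(-24.000, 12.000, 34.000°), engaged; cmd=(-47.000, 46.000, 135.000°) → follower=(-69.000, 181.000, 176.000°)
step 4: Δleader=(-8.000, 6.000, 43.000°), disengaged; cmd=(0,0,0) → follower holds at (-69.000, 181.000, 176.000°)
step 5: Δleader=(-18.000, -23.000, 11.000°), disengaged; cmd=(0,0,0) → follower holds at (-69.000, 181.000, 176.000°)
step 6: Δleader=(-24.000, -19.000, -1.000°), disengaged; cmd=(0,0,0) → follower holds at (-69.000, 181.000, 176.000°)

17.000 113.000 30.000
-22.000 135.000 41.000
-22.000 135.000 41.000
-69.000 181.000 176.000
-69.000 181.000 176.000
-69.000 181.000 176.000
-69.000 181.000 176.000


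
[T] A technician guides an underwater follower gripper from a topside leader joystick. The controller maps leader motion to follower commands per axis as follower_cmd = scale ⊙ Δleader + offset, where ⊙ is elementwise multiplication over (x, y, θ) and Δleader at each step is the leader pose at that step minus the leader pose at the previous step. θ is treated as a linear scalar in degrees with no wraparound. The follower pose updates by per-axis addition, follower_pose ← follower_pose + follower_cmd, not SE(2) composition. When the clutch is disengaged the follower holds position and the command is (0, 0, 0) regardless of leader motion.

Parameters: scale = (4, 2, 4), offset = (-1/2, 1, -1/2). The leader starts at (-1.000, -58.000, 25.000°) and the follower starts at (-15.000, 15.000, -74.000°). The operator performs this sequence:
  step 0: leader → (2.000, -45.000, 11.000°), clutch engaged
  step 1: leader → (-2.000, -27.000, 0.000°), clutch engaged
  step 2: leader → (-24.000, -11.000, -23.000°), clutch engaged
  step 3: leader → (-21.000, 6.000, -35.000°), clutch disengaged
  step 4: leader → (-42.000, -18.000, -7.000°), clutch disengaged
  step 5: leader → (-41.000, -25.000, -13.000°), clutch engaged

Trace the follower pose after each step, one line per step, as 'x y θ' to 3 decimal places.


-3.500 42.000 -130.500
-20.000 79.000 -175.000
-108.500 112.000 -267.500
-108.500 112.000 -267.500
-108.500 112.000 -267.500
-105.000 99.000 -292.000

step 0: Δleader=(3.000, 13.000, -14.000°), engaged; cmd=(11.500, 27.000, -56.500°) → follower=(-3.500, 42.000, -130.500°)
step 1: Δleader=(-4.000, 18.000, -11.000°), engaged; cmd=(-16.500, 37.000, -44.500°) → follower=(-20.000, 79.000, -175.000°)
step 2: Δleader=(-22.000, 16.000, -23.000°), engaged; cmd=(-88.500, 33.000, -92.500°) → follower=(-108.500, 112.000, -267.500°)
step 3: Δleader=(3.000, 17.000, -12.000°), disengaged; cmd=(0,0,0) → follower holds at (-108.500, 112.000, -267.500°)
step 4: Δleader=(-21.000, -24.000, 28.000°), disengaged; cmd=(0,0,0) → follower holds at (-108.500, 112.000, -267.500°)
step 5: Δleader=(1.000, -7.000, -6.000°), engaged; cmd=(3.500, -13.000, -24.500°) → follower=(-105.000, 99.000, -292.000°)
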